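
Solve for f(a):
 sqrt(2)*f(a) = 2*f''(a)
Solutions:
 f(a) = C1*exp(-2^(3/4)*a/2) + C2*exp(2^(3/4)*a/2)


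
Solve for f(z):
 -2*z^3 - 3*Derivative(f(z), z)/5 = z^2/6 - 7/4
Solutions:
 f(z) = C1 - 5*z^4/6 - 5*z^3/54 + 35*z/12


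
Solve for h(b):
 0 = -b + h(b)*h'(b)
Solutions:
 h(b) = -sqrt(C1 + b^2)
 h(b) = sqrt(C1 + b^2)


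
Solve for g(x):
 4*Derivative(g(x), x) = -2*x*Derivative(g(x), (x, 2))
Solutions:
 g(x) = C1 + C2/x


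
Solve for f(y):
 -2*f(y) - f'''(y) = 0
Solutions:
 f(y) = C3*exp(-2^(1/3)*y) + (C1*sin(2^(1/3)*sqrt(3)*y/2) + C2*cos(2^(1/3)*sqrt(3)*y/2))*exp(2^(1/3)*y/2)


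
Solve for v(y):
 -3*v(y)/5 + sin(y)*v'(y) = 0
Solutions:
 v(y) = C1*(cos(y) - 1)^(3/10)/(cos(y) + 1)^(3/10)


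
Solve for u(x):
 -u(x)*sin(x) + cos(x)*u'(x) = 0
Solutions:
 u(x) = C1/cos(x)


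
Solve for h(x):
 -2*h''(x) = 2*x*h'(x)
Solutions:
 h(x) = C1 + C2*erf(sqrt(2)*x/2)


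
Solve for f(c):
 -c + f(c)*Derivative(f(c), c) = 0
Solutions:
 f(c) = -sqrt(C1 + c^2)
 f(c) = sqrt(C1 + c^2)


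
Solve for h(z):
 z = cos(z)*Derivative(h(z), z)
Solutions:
 h(z) = C1 + Integral(z/cos(z), z)


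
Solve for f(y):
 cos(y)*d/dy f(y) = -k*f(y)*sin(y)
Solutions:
 f(y) = C1*exp(k*log(cos(y)))


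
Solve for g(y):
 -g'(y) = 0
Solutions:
 g(y) = C1


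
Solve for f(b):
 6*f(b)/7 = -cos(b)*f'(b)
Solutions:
 f(b) = C1*(sin(b) - 1)^(3/7)/(sin(b) + 1)^(3/7)


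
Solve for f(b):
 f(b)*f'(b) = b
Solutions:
 f(b) = -sqrt(C1 + b^2)
 f(b) = sqrt(C1 + b^2)


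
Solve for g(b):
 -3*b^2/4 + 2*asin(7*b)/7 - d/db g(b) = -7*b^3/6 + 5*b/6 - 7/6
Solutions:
 g(b) = C1 + 7*b^4/24 - b^3/4 - 5*b^2/12 + 2*b*asin(7*b)/7 + 7*b/6 + 2*sqrt(1 - 49*b^2)/49


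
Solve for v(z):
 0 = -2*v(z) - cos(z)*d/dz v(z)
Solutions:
 v(z) = C1*(sin(z) - 1)/(sin(z) + 1)


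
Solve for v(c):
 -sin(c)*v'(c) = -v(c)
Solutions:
 v(c) = C1*sqrt(cos(c) - 1)/sqrt(cos(c) + 1)


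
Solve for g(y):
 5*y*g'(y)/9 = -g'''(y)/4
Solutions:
 g(y) = C1 + Integral(C2*airyai(-60^(1/3)*y/3) + C3*airybi(-60^(1/3)*y/3), y)


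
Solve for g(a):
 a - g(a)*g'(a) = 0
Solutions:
 g(a) = -sqrt(C1 + a^2)
 g(a) = sqrt(C1 + a^2)


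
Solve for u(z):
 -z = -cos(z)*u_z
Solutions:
 u(z) = C1 + Integral(z/cos(z), z)


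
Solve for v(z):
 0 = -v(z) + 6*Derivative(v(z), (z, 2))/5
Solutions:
 v(z) = C1*exp(-sqrt(30)*z/6) + C2*exp(sqrt(30)*z/6)


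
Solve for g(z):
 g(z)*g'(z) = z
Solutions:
 g(z) = -sqrt(C1 + z^2)
 g(z) = sqrt(C1 + z^2)


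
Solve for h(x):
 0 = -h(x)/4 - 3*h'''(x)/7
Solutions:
 h(x) = C3*exp(x*(-126^(1/3) + 3*14^(1/3)*3^(2/3))/24)*sin(14^(1/3)*3^(1/6)*x/4) + C4*exp(x*(-126^(1/3) + 3*14^(1/3)*3^(2/3))/24)*cos(14^(1/3)*3^(1/6)*x/4) + C5*exp(-x*(126^(1/3) + 3*14^(1/3)*3^(2/3))/24) + (C1*sin(14^(1/3)*3^(1/6)*x/4) + C2*cos(14^(1/3)*3^(1/6)*x/4))*exp(126^(1/3)*x/12)


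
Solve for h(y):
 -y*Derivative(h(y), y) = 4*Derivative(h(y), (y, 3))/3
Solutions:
 h(y) = C1 + Integral(C2*airyai(-6^(1/3)*y/2) + C3*airybi(-6^(1/3)*y/2), y)


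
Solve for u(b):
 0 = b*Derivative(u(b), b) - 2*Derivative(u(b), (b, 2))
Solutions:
 u(b) = C1 + C2*erfi(b/2)


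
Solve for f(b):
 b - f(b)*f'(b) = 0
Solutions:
 f(b) = -sqrt(C1 + b^2)
 f(b) = sqrt(C1 + b^2)


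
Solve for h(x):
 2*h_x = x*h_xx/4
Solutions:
 h(x) = C1 + C2*x^9


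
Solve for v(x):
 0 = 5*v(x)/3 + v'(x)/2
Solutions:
 v(x) = C1*exp(-10*x/3)


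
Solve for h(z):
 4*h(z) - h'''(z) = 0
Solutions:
 h(z) = C3*exp(2^(2/3)*z) + (C1*sin(2^(2/3)*sqrt(3)*z/2) + C2*cos(2^(2/3)*sqrt(3)*z/2))*exp(-2^(2/3)*z/2)


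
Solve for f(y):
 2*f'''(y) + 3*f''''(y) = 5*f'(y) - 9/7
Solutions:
 f(y) = C1 + C4*exp(y) + 9*y/35 + (C2*sin(sqrt(35)*y/6) + C3*cos(sqrt(35)*y/6))*exp(-5*y/6)


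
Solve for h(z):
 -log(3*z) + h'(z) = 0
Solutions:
 h(z) = C1 + z*log(z) - z + z*log(3)


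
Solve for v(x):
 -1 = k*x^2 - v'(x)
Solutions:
 v(x) = C1 + k*x^3/3 + x


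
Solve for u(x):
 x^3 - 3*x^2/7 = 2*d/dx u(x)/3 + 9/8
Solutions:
 u(x) = C1 + 3*x^4/8 - 3*x^3/14 - 27*x/16


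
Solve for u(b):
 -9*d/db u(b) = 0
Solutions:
 u(b) = C1


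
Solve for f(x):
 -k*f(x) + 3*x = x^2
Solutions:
 f(x) = x*(3 - x)/k


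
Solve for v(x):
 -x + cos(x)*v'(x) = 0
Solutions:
 v(x) = C1 + Integral(x/cos(x), x)


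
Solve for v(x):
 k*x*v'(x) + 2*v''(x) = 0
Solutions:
 v(x) = Piecewise((-sqrt(pi)*C1*erf(sqrt(k)*x/2)/sqrt(k) - C2, (k > 0) | (k < 0)), (-C1*x - C2, True))


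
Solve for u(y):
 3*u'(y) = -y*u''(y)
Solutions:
 u(y) = C1 + C2/y^2


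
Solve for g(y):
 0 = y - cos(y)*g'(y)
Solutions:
 g(y) = C1 + Integral(y/cos(y), y)


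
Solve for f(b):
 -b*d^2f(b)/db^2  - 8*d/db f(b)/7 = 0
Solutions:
 f(b) = C1 + C2/b^(1/7)


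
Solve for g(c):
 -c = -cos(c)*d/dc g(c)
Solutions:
 g(c) = C1 + Integral(c/cos(c), c)


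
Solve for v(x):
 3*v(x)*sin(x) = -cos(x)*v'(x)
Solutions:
 v(x) = C1*cos(x)^3


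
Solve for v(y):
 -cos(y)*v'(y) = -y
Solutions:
 v(y) = C1 + Integral(y/cos(y), y)


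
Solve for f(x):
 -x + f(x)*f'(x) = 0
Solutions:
 f(x) = -sqrt(C1 + x^2)
 f(x) = sqrt(C1 + x^2)


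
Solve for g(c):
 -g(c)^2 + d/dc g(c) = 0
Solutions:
 g(c) = -1/(C1 + c)


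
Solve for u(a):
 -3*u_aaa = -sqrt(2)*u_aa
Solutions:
 u(a) = C1 + C2*a + C3*exp(sqrt(2)*a/3)


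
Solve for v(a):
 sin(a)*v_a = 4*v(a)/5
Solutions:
 v(a) = C1*(cos(a) - 1)^(2/5)/(cos(a) + 1)^(2/5)


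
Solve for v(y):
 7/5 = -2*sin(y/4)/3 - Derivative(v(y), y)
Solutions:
 v(y) = C1 - 7*y/5 + 8*cos(y/4)/3


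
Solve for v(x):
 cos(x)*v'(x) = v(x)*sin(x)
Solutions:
 v(x) = C1/cos(x)


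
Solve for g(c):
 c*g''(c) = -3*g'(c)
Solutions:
 g(c) = C1 + C2/c^2


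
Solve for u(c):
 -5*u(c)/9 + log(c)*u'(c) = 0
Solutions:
 u(c) = C1*exp(5*li(c)/9)


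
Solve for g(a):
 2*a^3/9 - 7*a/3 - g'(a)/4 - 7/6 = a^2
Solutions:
 g(a) = C1 + 2*a^4/9 - 4*a^3/3 - 14*a^2/3 - 14*a/3


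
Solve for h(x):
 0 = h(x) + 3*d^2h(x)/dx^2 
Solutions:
 h(x) = C1*sin(sqrt(3)*x/3) + C2*cos(sqrt(3)*x/3)


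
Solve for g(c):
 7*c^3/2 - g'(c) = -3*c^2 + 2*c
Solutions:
 g(c) = C1 + 7*c^4/8 + c^3 - c^2


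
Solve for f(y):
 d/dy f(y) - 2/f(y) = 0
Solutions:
 f(y) = -sqrt(C1 + 4*y)
 f(y) = sqrt(C1 + 4*y)


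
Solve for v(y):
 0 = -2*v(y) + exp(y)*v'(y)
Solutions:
 v(y) = C1*exp(-2*exp(-y))


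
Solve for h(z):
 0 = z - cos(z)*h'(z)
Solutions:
 h(z) = C1 + Integral(z/cos(z), z)


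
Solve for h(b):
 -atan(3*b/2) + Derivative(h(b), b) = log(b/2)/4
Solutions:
 h(b) = C1 + b*log(b)/4 + b*atan(3*b/2) - b/4 - b*log(2)/4 - log(9*b^2 + 4)/3


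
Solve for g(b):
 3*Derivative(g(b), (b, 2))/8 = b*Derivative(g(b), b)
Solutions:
 g(b) = C1 + C2*erfi(2*sqrt(3)*b/3)


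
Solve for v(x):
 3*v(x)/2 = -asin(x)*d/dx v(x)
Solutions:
 v(x) = C1*exp(-3*Integral(1/asin(x), x)/2)


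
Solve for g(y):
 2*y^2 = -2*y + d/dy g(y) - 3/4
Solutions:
 g(y) = C1 + 2*y^3/3 + y^2 + 3*y/4


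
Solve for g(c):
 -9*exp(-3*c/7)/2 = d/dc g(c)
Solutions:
 g(c) = C1 + 21*exp(-3*c/7)/2


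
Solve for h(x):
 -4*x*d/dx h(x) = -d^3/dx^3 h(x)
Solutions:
 h(x) = C1 + Integral(C2*airyai(2^(2/3)*x) + C3*airybi(2^(2/3)*x), x)


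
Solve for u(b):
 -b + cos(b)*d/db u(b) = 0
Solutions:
 u(b) = C1 + Integral(b/cos(b), b)


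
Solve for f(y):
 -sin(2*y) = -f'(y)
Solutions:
 f(y) = C1 - cos(2*y)/2


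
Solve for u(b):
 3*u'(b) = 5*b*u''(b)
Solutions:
 u(b) = C1 + C2*b^(8/5)


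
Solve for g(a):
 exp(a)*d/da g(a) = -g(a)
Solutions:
 g(a) = C1*exp(exp(-a))


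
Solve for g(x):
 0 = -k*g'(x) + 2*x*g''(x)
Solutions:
 g(x) = C1 + x^(re(k)/2 + 1)*(C2*sin(log(x)*Abs(im(k))/2) + C3*cos(log(x)*im(k)/2))


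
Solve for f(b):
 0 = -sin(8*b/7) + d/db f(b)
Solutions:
 f(b) = C1 - 7*cos(8*b/7)/8


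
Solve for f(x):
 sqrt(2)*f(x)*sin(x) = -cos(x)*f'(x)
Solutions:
 f(x) = C1*cos(x)^(sqrt(2))


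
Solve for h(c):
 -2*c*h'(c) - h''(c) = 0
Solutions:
 h(c) = C1 + C2*erf(c)


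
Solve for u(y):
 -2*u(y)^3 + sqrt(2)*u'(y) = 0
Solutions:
 u(y) = -sqrt(2)*sqrt(-1/(C1 + sqrt(2)*y))/2
 u(y) = sqrt(2)*sqrt(-1/(C1 + sqrt(2)*y))/2


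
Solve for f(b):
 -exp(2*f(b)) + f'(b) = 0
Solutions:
 f(b) = log(-sqrt(-1/(C1 + b))) - log(2)/2
 f(b) = log(-1/(C1 + b))/2 - log(2)/2


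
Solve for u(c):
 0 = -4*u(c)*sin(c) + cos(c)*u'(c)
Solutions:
 u(c) = C1/cos(c)^4


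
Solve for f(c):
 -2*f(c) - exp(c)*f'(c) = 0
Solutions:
 f(c) = C1*exp(2*exp(-c))


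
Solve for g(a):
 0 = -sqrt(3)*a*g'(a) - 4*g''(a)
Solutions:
 g(a) = C1 + C2*erf(sqrt(2)*3^(1/4)*a/4)


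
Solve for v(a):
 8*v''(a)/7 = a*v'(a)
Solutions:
 v(a) = C1 + C2*erfi(sqrt(7)*a/4)


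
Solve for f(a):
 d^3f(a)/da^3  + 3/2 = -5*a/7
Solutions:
 f(a) = C1 + C2*a + C3*a^2 - 5*a^4/168 - a^3/4


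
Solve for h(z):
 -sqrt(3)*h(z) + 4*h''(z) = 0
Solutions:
 h(z) = C1*exp(-3^(1/4)*z/2) + C2*exp(3^(1/4)*z/2)


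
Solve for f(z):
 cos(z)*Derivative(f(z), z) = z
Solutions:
 f(z) = C1 + Integral(z/cos(z), z)


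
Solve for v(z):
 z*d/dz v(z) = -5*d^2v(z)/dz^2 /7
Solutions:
 v(z) = C1 + C2*erf(sqrt(70)*z/10)


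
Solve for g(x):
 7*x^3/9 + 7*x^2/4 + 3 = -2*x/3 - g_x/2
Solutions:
 g(x) = C1 - 7*x^4/18 - 7*x^3/6 - 2*x^2/3 - 6*x


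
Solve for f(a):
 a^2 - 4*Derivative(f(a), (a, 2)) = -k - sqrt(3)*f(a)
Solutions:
 f(a) = C1*exp(-3^(1/4)*a/2) + C2*exp(3^(1/4)*a/2) - sqrt(3)*a^2/3 - sqrt(3)*k/3 - 8/3


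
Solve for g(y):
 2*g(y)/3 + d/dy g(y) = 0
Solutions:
 g(y) = C1*exp(-2*y/3)


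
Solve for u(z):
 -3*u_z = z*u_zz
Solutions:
 u(z) = C1 + C2/z^2


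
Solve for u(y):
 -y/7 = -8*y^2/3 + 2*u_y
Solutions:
 u(y) = C1 + 4*y^3/9 - y^2/28


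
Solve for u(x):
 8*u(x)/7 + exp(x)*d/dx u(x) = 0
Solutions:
 u(x) = C1*exp(8*exp(-x)/7)


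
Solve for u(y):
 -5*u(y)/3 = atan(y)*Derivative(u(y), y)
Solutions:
 u(y) = C1*exp(-5*Integral(1/atan(y), y)/3)


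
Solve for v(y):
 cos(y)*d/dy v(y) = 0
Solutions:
 v(y) = C1


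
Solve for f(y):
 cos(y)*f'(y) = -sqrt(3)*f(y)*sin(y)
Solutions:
 f(y) = C1*cos(y)^(sqrt(3))


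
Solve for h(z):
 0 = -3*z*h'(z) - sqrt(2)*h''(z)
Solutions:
 h(z) = C1 + C2*erf(2^(1/4)*sqrt(3)*z/2)


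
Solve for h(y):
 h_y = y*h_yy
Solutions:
 h(y) = C1 + C2*y^2


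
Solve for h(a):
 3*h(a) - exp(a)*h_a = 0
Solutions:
 h(a) = C1*exp(-3*exp(-a))


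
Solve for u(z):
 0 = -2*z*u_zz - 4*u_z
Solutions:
 u(z) = C1 + C2/z


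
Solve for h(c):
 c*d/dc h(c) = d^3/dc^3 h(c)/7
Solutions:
 h(c) = C1 + Integral(C2*airyai(7^(1/3)*c) + C3*airybi(7^(1/3)*c), c)


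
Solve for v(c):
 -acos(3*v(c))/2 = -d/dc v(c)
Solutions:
 Integral(1/acos(3*_y), (_y, v(c))) = C1 + c/2


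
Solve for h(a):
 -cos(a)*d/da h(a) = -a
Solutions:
 h(a) = C1 + Integral(a/cos(a), a)


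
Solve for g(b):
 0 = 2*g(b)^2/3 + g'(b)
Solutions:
 g(b) = 3/(C1 + 2*b)


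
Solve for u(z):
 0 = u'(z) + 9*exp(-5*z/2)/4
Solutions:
 u(z) = C1 + 9*exp(-5*z/2)/10


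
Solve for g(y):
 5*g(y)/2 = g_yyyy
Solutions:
 g(y) = C1*exp(-2^(3/4)*5^(1/4)*y/2) + C2*exp(2^(3/4)*5^(1/4)*y/2) + C3*sin(2^(3/4)*5^(1/4)*y/2) + C4*cos(2^(3/4)*5^(1/4)*y/2)


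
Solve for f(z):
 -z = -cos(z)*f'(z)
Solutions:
 f(z) = C1 + Integral(z/cos(z), z)


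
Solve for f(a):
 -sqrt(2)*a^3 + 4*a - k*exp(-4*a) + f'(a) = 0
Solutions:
 f(a) = C1 + sqrt(2)*a^4/4 - 2*a^2 - k*exp(-4*a)/4


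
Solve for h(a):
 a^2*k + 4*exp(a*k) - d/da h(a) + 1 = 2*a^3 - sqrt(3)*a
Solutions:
 h(a) = C1 - a^4/2 + a^3*k/3 + sqrt(3)*a^2/2 + a + 4*exp(a*k)/k


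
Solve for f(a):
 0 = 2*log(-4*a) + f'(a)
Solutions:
 f(a) = C1 - 2*a*log(-a) + 2*a*(1 - 2*log(2))


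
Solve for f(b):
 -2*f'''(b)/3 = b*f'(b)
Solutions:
 f(b) = C1 + Integral(C2*airyai(-2^(2/3)*3^(1/3)*b/2) + C3*airybi(-2^(2/3)*3^(1/3)*b/2), b)


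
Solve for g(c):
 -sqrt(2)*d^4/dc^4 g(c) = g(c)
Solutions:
 g(c) = (C1*sin(2^(3/8)*c/2) + C2*cos(2^(3/8)*c/2))*exp(-2^(3/8)*c/2) + (C3*sin(2^(3/8)*c/2) + C4*cos(2^(3/8)*c/2))*exp(2^(3/8)*c/2)


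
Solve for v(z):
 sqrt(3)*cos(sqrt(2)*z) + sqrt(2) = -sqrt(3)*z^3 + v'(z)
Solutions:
 v(z) = C1 + sqrt(3)*z^4/4 + sqrt(2)*z + sqrt(6)*sin(sqrt(2)*z)/2


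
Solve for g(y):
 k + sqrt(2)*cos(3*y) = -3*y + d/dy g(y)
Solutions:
 g(y) = C1 + k*y + 3*y^2/2 + sqrt(2)*sin(3*y)/3


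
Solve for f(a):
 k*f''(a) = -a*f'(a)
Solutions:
 f(a) = C1 + C2*sqrt(k)*erf(sqrt(2)*a*sqrt(1/k)/2)


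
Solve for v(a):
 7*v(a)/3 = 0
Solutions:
 v(a) = 0


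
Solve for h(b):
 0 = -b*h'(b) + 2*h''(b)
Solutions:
 h(b) = C1 + C2*erfi(b/2)


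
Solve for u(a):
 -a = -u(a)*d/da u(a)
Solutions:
 u(a) = -sqrt(C1 + a^2)
 u(a) = sqrt(C1 + a^2)


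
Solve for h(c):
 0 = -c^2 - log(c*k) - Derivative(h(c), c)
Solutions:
 h(c) = C1 - c^3/3 - c*log(c*k) + c


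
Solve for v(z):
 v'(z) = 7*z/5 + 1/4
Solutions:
 v(z) = C1 + 7*z^2/10 + z/4


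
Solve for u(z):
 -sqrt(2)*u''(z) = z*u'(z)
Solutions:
 u(z) = C1 + C2*erf(2^(1/4)*z/2)


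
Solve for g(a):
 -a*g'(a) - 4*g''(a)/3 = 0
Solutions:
 g(a) = C1 + C2*erf(sqrt(6)*a/4)


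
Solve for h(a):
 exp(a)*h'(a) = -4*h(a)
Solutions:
 h(a) = C1*exp(4*exp(-a))


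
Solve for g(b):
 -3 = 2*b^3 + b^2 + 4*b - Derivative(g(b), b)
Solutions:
 g(b) = C1 + b^4/2 + b^3/3 + 2*b^2 + 3*b


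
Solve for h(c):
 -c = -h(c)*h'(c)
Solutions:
 h(c) = -sqrt(C1 + c^2)
 h(c) = sqrt(C1 + c^2)


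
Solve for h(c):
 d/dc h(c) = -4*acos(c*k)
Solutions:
 h(c) = C1 - 4*Piecewise((c*acos(c*k) - sqrt(-c^2*k^2 + 1)/k, Ne(k, 0)), (pi*c/2, True))


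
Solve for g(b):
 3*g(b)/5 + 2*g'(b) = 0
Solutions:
 g(b) = C1*exp(-3*b/10)


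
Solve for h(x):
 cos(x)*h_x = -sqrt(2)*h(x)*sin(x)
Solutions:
 h(x) = C1*cos(x)^(sqrt(2))


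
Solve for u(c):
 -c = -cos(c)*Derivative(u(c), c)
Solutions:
 u(c) = C1 + Integral(c/cos(c), c)


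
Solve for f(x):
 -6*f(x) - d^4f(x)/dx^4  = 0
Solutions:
 f(x) = (C1*sin(2^(3/4)*3^(1/4)*x/2) + C2*cos(2^(3/4)*3^(1/4)*x/2))*exp(-2^(3/4)*3^(1/4)*x/2) + (C3*sin(2^(3/4)*3^(1/4)*x/2) + C4*cos(2^(3/4)*3^(1/4)*x/2))*exp(2^(3/4)*3^(1/4)*x/2)


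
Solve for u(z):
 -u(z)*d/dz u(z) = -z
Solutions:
 u(z) = -sqrt(C1 + z^2)
 u(z) = sqrt(C1 + z^2)


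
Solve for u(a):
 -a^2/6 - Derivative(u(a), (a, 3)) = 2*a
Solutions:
 u(a) = C1 + C2*a + C3*a^2 - a^5/360 - a^4/12


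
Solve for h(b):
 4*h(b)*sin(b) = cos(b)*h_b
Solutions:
 h(b) = C1/cos(b)^4


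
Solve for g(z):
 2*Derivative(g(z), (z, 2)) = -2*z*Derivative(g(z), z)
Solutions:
 g(z) = C1 + C2*erf(sqrt(2)*z/2)


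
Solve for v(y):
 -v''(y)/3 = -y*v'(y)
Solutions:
 v(y) = C1 + C2*erfi(sqrt(6)*y/2)


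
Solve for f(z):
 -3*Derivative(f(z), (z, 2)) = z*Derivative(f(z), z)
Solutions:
 f(z) = C1 + C2*erf(sqrt(6)*z/6)


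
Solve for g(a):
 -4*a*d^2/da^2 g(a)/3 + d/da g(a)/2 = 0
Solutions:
 g(a) = C1 + C2*a^(11/8)


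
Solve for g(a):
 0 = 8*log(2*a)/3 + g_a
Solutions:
 g(a) = C1 - 8*a*log(a)/3 - 8*a*log(2)/3 + 8*a/3


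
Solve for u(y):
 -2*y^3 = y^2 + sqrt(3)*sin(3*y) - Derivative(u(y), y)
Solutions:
 u(y) = C1 + y^4/2 + y^3/3 - sqrt(3)*cos(3*y)/3


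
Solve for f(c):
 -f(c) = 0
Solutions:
 f(c) = 0


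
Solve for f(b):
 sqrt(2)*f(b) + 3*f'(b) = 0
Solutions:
 f(b) = C1*exp(-sqrt(2)*b/3)


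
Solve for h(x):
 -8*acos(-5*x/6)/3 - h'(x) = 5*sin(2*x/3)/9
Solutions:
 h(x) = C1 - 8*x*acos(-5*x/6)/3 - 8*sqrt(36 - 25*x^2)/15 + 5*cos(2*x/3)/6


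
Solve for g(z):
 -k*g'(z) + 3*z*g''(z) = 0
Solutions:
 g(z) = C1 + z^(re(k)/3 + 1)*(C2*sin(log(z)*Abs(im(k))/3) + C3*cos(log(z)*im(k)/3))


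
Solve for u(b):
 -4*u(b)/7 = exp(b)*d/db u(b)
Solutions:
 u(b) = C1*exp(4*exp(-b)/7)


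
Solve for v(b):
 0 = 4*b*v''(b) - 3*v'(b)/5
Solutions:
 v(b) = C1 + C2*b^(23/20)


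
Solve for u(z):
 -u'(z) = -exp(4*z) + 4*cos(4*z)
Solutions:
 u(z) = C1 + exp(4*z)/4 - sin(4*z)


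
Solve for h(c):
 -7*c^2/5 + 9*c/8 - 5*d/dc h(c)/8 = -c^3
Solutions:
 h(c) = C1 + 2*c^4/5 - 56*c^3/75 + 9*c^2/10


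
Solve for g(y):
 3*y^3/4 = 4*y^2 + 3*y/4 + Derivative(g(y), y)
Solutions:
 g(y) = C1 + 3*y^4/16 - 4*y^3/3 - 3*y^2/8


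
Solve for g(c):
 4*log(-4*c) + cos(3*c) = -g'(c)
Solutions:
 g(c) = C1 - 4*c*log(-c) - 8*c*log(2) + 4*c - sin(3*c)/3


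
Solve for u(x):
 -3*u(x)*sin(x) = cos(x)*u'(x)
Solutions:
 u(x) = C1*cos(x)^3


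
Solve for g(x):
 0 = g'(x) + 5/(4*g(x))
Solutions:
 g(x) = -sqrt(C1 - 10*x)/2
 g(x) = sqrt(C1 - 10*x)/2


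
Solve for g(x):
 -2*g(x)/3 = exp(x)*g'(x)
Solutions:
 g(x) = C1*exp(2*exp(-x)/3)


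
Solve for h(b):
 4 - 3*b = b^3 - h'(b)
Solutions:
 h(b) = C1 + b^4/4 + 3*b^2/2 - 4*b


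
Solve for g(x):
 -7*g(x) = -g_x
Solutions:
 g(x) = C1*exp(7*x)


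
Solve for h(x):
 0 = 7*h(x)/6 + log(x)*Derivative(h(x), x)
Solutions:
 h(x) = C1*exp(-7*li(x)/6)


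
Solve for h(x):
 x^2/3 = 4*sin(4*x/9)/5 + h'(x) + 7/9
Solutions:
 h(x) = C1 + x^3/9 - 7*x/9 + 9*cos(4*x/9)/5


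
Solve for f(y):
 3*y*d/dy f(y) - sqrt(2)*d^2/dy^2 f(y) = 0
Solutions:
 f(y) = C1 + C2*erfi(2^(1/4)*sqrt(3)*y/2)


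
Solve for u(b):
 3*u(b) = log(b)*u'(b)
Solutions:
 u(b) = C1*exp(3*li(b))


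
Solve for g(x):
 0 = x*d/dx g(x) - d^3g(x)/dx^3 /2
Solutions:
 g(x) = C1 + Integral(C2*airyai(2^(1/3)*x) + C3*airybi(2^(1/3)*x), x)


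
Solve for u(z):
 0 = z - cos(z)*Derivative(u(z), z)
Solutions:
 u(z) = C1 + Integral(z/cos(z), z)


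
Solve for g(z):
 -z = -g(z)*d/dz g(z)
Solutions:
 g(z) = -sqrt(C1 + z^2)
 g(z) = sqrt(C1 + z^2)


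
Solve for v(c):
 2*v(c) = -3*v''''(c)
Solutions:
 v(c) = (C1*sin(6^(3/4)*c/6) + C2*cos(6^(3/4)*c/6))*exp(-6^(3/4)*c/6) + (C3*sin(6^(3/4)*c/6) + C4*cos(6^(3/4)*c/6))*exp(6^(3/4)*c/6)


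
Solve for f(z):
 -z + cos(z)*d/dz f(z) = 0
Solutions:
 f(z) = C1 + Integral(z/cos(z), z)


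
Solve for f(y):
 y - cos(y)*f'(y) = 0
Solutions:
 f(y) = C1 + Integral(y/cos(y), y)


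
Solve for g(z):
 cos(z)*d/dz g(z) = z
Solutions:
 g(z) = C1 + Integral(z/cos(z), z)


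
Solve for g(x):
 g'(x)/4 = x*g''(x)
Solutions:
 g(x) = C1 + C2*x^(5/4)


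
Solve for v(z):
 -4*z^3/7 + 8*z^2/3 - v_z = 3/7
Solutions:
 v(z) = C1 - z^4/7 + 8*z^3/9 - 3*z/7


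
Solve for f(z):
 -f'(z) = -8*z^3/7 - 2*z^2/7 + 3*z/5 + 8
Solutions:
 f(z) = C1 + 2*z^4/7 + 2*z^3/21 - 3*z^2/10 - 8*z


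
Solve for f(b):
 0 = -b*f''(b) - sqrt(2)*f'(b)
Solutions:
 f(b) = C1 + C2*b^(1 - sqrt(2))


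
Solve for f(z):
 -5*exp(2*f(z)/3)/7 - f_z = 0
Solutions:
 f(z) = 3*log(-sqrt(-1/(C1 - 5*z))) - 3*log(2) + 3*log(42)/2
 f(z) = 3*log(-1/(C1 - 5*z))/2 - 3*log(2) + 3*log(42)/2


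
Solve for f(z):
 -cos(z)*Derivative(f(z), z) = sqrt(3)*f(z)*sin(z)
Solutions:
 f(z) = C1*cos(z)^(sqrt(3))


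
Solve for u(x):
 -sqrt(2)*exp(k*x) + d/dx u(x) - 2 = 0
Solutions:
 u(x) = C1 + 2*x + sqrt(2)*exp(k*x)/k


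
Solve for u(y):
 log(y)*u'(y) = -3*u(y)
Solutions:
 u(y) = C1*exp(-3*li(y))


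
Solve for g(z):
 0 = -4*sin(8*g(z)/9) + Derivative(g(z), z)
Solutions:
 -4*z + 9*log(cos(8*g(z)/9) - 1)/16 - 9*log(cos(8*g(z)/9) + 1)/16 = C1


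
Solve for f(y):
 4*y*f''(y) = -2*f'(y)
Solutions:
 f(y) = C1 + C2*sqrt(y)


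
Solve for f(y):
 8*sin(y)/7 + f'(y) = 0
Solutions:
 f(y) = C1 + 8*cos(y)/7


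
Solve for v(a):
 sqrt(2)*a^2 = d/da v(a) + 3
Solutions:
 v(a) = C1 + sqrt(2)*a^3/3 - 3*a


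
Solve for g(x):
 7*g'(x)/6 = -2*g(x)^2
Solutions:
 g(x) = 7/(C1 + 12*x)


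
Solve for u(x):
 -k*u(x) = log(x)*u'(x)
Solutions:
 u(x) = C1*exp(-k*li(x))


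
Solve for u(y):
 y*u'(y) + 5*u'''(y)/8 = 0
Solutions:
 u(y) = C1 + Integral(C2*airyai(-2*5^(2/3)*y/5) + C3*airybi(-2*5^(2/3)*y/5), y)


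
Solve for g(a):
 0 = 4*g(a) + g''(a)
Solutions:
 g(a) = C1*sin(2*a) + C2*cos(2*a)


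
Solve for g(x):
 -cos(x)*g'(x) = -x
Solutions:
 g(x) = C1 + Integral(x/cos(x), x)


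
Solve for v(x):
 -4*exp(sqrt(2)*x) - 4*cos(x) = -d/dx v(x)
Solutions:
 v(x) = C1 + 2*sqrt(2)*exp(sqrt(2)*x) + 4*sin(x)


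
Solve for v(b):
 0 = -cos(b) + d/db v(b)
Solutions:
 v(b) = C1 + sin(b)


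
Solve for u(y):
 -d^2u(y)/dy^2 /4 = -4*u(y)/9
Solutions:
 u(y) = C1*exp(-4*y/3) + C2*exp(4*y/3)


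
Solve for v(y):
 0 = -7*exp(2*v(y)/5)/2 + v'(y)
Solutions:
 v(y) = 5*log(-sqrt(-1/(C1 + 7*y))) + 5*log(5)/2
 v(y) = 5*log(-1/(C1 + 7*y))/2 + 5*log(5)/2


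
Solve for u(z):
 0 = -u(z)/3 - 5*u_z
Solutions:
 u(z) = C1*exp(-z/15)


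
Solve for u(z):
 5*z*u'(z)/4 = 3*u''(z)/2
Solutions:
 u(z) = C1 + C2*erfi(sqrt(15)*z/6)


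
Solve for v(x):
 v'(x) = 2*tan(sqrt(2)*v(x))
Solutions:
 v(x) = sqrt(2)*(pi - asin(C1*exp(2*sqrt(2)*x)))/2
 v(x) = sqrt(2)*asin(C1*exp(2*sqrt(2)*x))/2


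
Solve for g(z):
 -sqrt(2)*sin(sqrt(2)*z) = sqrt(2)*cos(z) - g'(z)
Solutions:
 g(z) = C1 + sqrt(2)*sin(z) - cos(sqrt(2)*z)


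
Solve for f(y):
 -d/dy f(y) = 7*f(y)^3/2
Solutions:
 f(y) = -sqrt(-1/(C1 - 7*y))
 f(y) = sqrt(-1/(C1 - 7*y))


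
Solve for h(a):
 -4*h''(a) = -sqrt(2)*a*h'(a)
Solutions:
 h(a) = C1 + C2*erfi(2^(3/4)*a/4)


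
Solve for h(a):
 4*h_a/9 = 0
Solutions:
 h(a) = C1


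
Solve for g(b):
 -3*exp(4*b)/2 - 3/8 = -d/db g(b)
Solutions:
 g(b) = C1 + 3*b/8 + 3*exp(4*b)/8


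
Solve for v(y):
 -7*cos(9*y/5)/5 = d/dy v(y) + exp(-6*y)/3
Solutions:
 v(y) = C1 - 7*sin(9*y/5)/9 + exp(-6*y)/18


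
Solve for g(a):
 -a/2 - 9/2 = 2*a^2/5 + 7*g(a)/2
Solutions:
 g(a) = -4*a^2/35 - a/7 - 9/7


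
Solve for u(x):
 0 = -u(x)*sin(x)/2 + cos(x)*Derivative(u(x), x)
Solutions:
 u(x) = C1/sqrt(cos(x))


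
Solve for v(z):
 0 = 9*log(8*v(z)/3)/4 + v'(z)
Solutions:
 4*Integral(1/(log(_y) - log(3) + 3*log(2)), (_y, v(z)))/9 = C1 - z


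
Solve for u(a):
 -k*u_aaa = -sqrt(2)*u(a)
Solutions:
 u(a) = C1*exp(2^(1/6)*a*(1/k)^(1/3)) + C2*exp(2^(1/6)*a*(-1 + sqrt(3)*I)*(1/k)^(1/3)/2) + C3*exp(-2^(1/6)*a*(1 + sqrt(3)*I)*(1/k)^(1/3)/2)


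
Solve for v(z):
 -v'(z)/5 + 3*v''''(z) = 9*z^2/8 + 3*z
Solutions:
 v(z) = C1 + C4*exp(15^(2/3)*z/15) - 15*z^3/8 - 15*z^2/2 + (C2*sin(3^(1/6)*5^(2/3)*z/10) + C3*cos(3^(1/6)*5^(2/3)*z/10))*exp(-15^(2/3)*z/30)


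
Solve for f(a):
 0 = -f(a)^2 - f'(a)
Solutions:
 f(a) = 1/(C1 + a)


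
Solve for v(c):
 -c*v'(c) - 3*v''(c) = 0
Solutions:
 v(c) = C1 + C2*erf(sqrt(6)*c/6)


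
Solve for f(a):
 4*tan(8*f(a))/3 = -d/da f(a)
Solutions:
 f(a) = -asin(C1*exp(-32*a/3))/8 + pi/8
 f(a) = asin(C1*exp(-32*a/3))/8


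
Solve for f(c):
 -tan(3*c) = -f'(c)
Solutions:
 f(c) = C1 - log(cos(3*c))/3


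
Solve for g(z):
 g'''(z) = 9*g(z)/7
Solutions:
 g(z) = C3*exp(21^(2/3)*z/7) + (C1*sin(3*3^(1/6)*7^(2/3)*z/14) + C2*cos(3*3^(1/6)*7^(2/3)*z/14))*exp(-21^(2/3)*z/14)


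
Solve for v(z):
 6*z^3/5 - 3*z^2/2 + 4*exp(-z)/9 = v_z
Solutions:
 v(z) = C1 + 3*z^4/10 - z^3/2 - 4*exp(-z)/9


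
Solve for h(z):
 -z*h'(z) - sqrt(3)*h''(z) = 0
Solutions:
 h(z) = C1 + C2*erf(sqrt(2)*3^(3/4)*z/6)


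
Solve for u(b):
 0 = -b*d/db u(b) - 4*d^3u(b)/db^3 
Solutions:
 u(b) = C1 + Integral(C2*airyai(-2^(1/3)*b/2) + C3*airybi(-2^(1/3)*b/2), b)


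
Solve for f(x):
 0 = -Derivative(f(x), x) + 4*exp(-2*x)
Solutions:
 f(x) = C1 - 2*exp(-2*x)


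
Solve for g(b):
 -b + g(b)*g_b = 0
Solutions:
 g(b) = -sqrt(C1 + b^2)
 g(b) = sqrt(C1 + b^2)


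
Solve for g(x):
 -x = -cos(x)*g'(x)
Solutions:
 g(x) = C1 + Integral(x/cos(x), x)


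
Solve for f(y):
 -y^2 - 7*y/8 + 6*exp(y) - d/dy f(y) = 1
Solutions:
 f(y) = C1 - y^3/3 - 7*y^2/16 - y + 6*exp(y)


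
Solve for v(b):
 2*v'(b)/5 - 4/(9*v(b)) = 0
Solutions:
 v(b) = -sqrt(C1 + 20*b)/3
 v(b) = sqrt(C1 + 20*b)/3


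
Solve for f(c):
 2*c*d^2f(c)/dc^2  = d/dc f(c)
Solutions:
 f(c) = C1 + C2*c^(3/2)


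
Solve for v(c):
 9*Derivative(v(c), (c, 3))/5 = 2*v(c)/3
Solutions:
 v(c) = C3*exp(10^(1/3)*c/3) + (C1*sin(10^(1/3)*sqrt(3)*c/6) + C2*cos(10^(1/3)*sqrt(3)*c/6))*exp(-10^(1/3)*c/6)


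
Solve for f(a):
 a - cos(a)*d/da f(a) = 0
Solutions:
 f(a) = C1 + Integral(a/cos(a), a)


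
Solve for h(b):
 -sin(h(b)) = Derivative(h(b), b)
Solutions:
 h(b) = -acos((-C1 - exp(2*b))/(C1 - exp(2*b))) + 2*pi
 h(b) = acos((-C1 - exp(2*b))/(C1 - exp(2*b)))


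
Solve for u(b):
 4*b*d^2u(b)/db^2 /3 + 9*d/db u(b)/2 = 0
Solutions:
 u(b) = C1 + C2/b^(19/8)


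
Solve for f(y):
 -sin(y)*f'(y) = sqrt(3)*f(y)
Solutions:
 f(y) = C1*(cos(y) + 1)^(sqrt(3)/2)/(cos(y) - 1)^(sqrt(3)/2)


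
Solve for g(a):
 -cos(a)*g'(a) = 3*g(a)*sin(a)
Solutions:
 g(a) = C1*cos(a)^3


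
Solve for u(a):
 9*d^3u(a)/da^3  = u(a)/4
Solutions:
 u(a) = C3*exp(6^(1/3)*a/6) + (C1*sin(2^(1/3)*3^(5/6)*a/12) + C2*cos(2^(1/3)*3^(5/6)*a/12))*exp(-6^(1/3)*a/12)


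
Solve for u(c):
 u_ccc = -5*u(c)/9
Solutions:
 u(c) = C3*exp(-15^(1/3)*c/3) + (C1*sin(3^(5/6)*5^(1/3)*c/6) + C2*cos(3^(5/6)*5^(1/3)*c/6))*exp(15^(1/3)*c/6)


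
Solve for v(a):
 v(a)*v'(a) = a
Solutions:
 v(a) = -sqrt(C1 + a^2)
 v(a) = sqrt(C1 + a^2)


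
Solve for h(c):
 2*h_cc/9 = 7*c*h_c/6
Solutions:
 h(c) = C1 + C2*erfi(sqrt(42)*c/4)


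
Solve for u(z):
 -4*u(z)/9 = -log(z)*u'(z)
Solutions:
 u(z) = C1*exp(4*li(z)/9)


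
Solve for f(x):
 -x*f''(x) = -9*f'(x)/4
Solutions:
 f(x) = C1 + C2*x^(13/4)


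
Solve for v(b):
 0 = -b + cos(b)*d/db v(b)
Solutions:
 v(b) = C1 + Integral(b/cos(b), b)


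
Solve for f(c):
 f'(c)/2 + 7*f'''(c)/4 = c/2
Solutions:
 f(c) = C1 + C2*sin(sqrt(14)*c/7) + C3*cos(sqrt(14)*c/7) + c^2/2


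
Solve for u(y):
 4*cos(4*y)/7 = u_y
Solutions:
 u(y) = C1 + sin(4*y)/7


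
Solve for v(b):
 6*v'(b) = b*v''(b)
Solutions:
 v(b) = C1 + C2*b^7


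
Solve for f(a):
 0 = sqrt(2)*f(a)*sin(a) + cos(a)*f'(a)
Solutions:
 f(a) = C1*cos(a)^(sqrt(2))


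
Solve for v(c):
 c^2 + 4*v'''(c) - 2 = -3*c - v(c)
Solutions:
 v(c) = C3*exp(-2^(1/3)*c/2) - c^2 - 3*c + (C1*sin(2^(1/3)*sqrt(3)*c/4) + C2*cos(2^(1/3)*sqrt(3)*c/4))*exp(2^(1/3)*c/4) + 2


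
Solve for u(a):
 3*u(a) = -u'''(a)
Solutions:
 u(a) = C3*exp(-3^(1/3)*a) + (C1*sin(3^(5/6)*a/2) + C2*cos(3^(5/6)*a/2))*exp(3^(1/3)*a/2)


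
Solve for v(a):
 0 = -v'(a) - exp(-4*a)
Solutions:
 v(a) = C1 + exp(-4*a)/4


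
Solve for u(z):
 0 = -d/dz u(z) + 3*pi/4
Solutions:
 u(z) = C1 + 3*pi*z/4


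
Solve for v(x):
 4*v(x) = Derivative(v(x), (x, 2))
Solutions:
 v(x) = C1*exp(-2*x) + C2*exp(2*x)


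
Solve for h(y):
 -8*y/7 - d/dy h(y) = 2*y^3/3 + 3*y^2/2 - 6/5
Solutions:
 h(y) = C1 - y^4/6 - y^3/2 - 4*y^2/7 + 6*y/5


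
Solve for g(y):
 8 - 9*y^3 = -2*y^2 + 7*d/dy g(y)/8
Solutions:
 g(y) = C1 - 18*y^4/7 + 16*y^3/21 + 64*y/7


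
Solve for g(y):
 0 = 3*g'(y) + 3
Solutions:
 g(y) = C1 - y


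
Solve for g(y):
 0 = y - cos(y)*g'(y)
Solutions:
 g(y) = C1 + Integral(y/cos(y), y)


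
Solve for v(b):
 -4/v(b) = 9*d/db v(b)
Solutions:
 v(b) = -sqrt(C1 - 8*b)/3
 v(b) = sqrt(C1 - 8*b)/3


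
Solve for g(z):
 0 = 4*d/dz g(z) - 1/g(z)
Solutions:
 g(z) = -sqrt(C1 + 2*z)/2
 g(z) = sqrt(C1 + 2*z)/2


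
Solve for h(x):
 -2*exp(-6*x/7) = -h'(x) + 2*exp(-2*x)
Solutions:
 h(x) = C1 - exp(-2*x) - 7*exp(-6*x/7)/3


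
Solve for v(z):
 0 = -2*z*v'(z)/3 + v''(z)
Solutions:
 v(z) = C1 + C2*erfi(sqrt(3)*z/3)


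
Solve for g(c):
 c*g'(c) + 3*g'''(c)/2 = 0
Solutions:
 g(c) = C1 + Integral(C2*airyai(-2^(1/3)*3^(2/3)*c/3) + C3*airybi(-2^(1/3)*3^(2/3)*c/3), c)


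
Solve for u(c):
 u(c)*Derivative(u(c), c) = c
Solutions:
 u(c) = -sqrt(C1 + c^2)
 u(c) = sqrt(C1 + c^2)


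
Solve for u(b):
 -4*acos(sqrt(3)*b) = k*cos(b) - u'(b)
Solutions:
 u(b) = C1 + 4*b*acos(sqrt(3)*b) + k*sin(b) - 4*sqrt(3)*sqrt(1 - 3*b^2)/3


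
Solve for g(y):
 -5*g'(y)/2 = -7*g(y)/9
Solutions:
 g(y) = C1*exp(14*y/45)


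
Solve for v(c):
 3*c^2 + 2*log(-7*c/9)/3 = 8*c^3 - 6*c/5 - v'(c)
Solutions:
 v(c) = C1 + 2*c^4 - c^3 - 3*c^2/5 - 2*c*log(-c)/3 + c*(-log(7) + 2/3 + log(21)/3 + log(3))


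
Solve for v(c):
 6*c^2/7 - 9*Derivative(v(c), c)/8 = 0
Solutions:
 v(c) = C1 + 16*c^3/63


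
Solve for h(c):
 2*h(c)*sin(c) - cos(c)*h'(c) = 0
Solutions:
 h(c) = C1/cos(c)^2


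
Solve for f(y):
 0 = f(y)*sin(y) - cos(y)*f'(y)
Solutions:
 f(y) = C1/cos(y)


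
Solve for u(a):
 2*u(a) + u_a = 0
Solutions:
 u(a) = C1*exp(-2*a)


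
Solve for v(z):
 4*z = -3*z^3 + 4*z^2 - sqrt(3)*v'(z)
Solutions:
 v(z) = C1 - sqrt(3)*z^4/4 + 4*sqrt(3)*z^3/9 - 2*sqrt(3)*z^2/3


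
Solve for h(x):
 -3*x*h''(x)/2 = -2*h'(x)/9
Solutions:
 h(x) = C1 + C2*x^(31/27)


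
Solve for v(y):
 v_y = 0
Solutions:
 v(y) = C1


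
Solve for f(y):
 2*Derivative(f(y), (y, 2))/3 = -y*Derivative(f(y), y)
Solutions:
 f(y) = C1 + C2*erf(sqrt(3)*y/2)


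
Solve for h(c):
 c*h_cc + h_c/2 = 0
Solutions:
 h(c) = C1 + C2*sqrt(c)


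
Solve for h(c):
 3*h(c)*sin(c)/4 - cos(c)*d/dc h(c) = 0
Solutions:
 h(c) = C1/cos(c)^(3/4)


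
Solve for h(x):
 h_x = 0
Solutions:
 h(x) = C1


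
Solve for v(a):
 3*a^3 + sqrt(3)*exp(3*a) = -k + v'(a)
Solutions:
 v(a) = C1 + 3*a^4/4 + a*k + sqrt(3)*exp(3*a)/3


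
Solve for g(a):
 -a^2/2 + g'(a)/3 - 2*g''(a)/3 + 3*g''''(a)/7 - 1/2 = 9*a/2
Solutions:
 g(a) = C1 + C2*exp(a*(4*18^(1/3)*7^(2/3)/(sqrt(57) + 27)^(1/3) + 84^(1/3)*(sqrt(57) + 27)^(1/3))/36)*sin(3^(1/6)*a*(-28^(1/3)*3^(2/3)*(sqrt(57) + 27)^(1/3) + 12*2^(1/3)*7^(2/3)/(sqrt(57) + 27)^(1/3))/36) + C3*exp(a*(4*18^(1/3)*7^(2/3)/(sqrt(57) + 27)^(1/3) + 84^(1/3)*(sqrt(57) + 27)^(1/3))/36)*cos(3^(1/6)*a*(-28^(1/3)*3^(2/3)*(sqrt(57) + 27)^(1/3) + 12*2^(1/3)*7^(2/3)/(sqrt(57) + 27)^(1/3))/36) + C4*exp(-a*(4*18^(1/3)*7^(2/3)/(sqrt(57) + 27)^(1/3) + 84^(1/3)*(sqrt(57) + 27)^(1/3))/18) + a^3/2 + 39*a^2/4 + 81*a/2


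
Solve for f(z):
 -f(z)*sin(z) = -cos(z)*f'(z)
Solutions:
 f(z) = C1/cos(z)


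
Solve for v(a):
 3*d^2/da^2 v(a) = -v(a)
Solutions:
 v(a) = C1*sin(sqrt(3)*a/3) + C2*cos(sqrt(3)*a/3)


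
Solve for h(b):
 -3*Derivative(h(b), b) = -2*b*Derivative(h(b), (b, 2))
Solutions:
 h(b) = C1 + C2*b^(5/2)


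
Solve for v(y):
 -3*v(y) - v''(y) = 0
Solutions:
 v(y) = C1*sin(sqrt(3)*y) + C2*cos(sqrt(3)*y)


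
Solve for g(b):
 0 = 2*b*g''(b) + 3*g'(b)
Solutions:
 g(b) = C1 + C2/sqrt(b)


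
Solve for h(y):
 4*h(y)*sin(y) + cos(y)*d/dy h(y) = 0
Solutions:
 h(y) = C1*cos(y)^4


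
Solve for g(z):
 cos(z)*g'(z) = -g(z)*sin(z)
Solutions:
 g(z) = C1*cos(z)


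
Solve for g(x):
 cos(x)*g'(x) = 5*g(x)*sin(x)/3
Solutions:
 g(x) = C1/cos(x)^(5/3)


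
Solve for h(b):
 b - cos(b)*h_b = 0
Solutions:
 h(b) = C1 + Integral(b/cos(b), b)


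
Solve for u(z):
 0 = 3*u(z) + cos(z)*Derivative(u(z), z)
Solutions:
 u(z) = C1*(sin(z) - 1)^(3/2)/(sin(z) + 1)^(3/2)


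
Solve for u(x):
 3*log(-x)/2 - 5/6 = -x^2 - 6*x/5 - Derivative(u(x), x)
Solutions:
 u(x) = C1 - x^3/3 - 3*x^2/5 - 3*x*log(-x)/2 + 7*x/3


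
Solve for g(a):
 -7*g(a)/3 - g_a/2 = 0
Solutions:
 g(a) = C1*exp(-14*a/3)


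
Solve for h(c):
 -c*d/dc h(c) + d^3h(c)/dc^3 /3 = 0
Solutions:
 h(c) = C1 + Integral(C2*airyai(3^(1/3)*c) + C3*airybi(3^(1/3)*c), c)


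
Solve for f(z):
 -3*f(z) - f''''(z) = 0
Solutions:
 f(z) = (C1*sin(sqrt(2)*3^(1/4)*z/2) + C2*cos(sqrt(2)*3^(1/4)*z/2))*exp(-sqrt(2)*3^(1/4)*z/2) + (C3*sin(sqrt(2)*3^(1/4)*z/2) + C4*cos(sqrt(2)*3^(1/4)*z/2))*exp(sqrt(2)*3^(1/4)*z/2)


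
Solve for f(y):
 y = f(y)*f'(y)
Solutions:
 f(y) = -sqrt(C1 + y^2)
 f(y) = sqrt(C1 + y^2)


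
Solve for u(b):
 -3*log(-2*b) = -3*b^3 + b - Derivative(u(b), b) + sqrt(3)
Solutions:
 u(b) = C1 - 3*b^4/4 + b^2/2 + 3*b*log(-b) + b*(-3 + sqrt(3) + 3*log(2))


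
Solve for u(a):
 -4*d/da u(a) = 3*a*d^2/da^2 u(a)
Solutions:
 u(a) = C1 + C2/a^(1/3)


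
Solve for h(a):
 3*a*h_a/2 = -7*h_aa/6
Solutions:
 h(a) = C1 + C2*erf(3*sqrt(14)*a/14)


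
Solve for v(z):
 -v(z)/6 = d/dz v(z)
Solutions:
 v(z) = C1*exp(-z/6)


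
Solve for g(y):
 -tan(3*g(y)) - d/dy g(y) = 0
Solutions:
 g(y) = -asin(C1*exp(-3*y))/3 + pi/3
 g(y) = asin(C1*exp(-3*y))/3


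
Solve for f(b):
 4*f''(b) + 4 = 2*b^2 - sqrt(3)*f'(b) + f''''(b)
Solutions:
 f(b) = C1 + C2*exp(-sqrt(3)*b) + C3*exp(b*(sqrt(3) + sqrt(7))/2) + C4*exp(b*(-sqrt(7) + sqrt(3))/2) + 2*sqrt(3)*b^3/9 - 8*b^2/3 + 52*sqrt(3)*b/9


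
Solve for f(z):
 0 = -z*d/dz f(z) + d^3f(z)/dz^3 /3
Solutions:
 f(z) = C1 + Integral(C2*airyai(3^(1/3)*z) + C3*airybi(3^(1/3)*z), z)


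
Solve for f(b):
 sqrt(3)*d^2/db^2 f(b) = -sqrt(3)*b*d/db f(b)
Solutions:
 f(b) = C1 + C2*erf(sqrt(2)*b/2)


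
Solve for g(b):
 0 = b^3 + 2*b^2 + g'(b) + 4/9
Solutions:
 g(b) = C1 - b^4/4 - 2*b^3/3 - 4*b/9


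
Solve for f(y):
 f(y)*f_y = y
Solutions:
 f(y) = -sqrt(C1 + y^2)
 f(y) = sqrt(C1 + y^2)


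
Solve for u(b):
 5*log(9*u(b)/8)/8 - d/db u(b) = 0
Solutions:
 8*Integral(1/(-log(_y) - 2*log(3) + 3*log(2)), (_y, u(b)))/5 = C1 - b


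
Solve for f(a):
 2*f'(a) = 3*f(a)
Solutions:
 f(a) = C1*exp(3*a/2)


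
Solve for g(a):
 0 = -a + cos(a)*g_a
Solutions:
 g(a) = C1 + Integral(a/cos(a), a)


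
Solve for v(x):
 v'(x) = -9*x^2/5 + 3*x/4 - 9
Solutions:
 v(x) = C1 - 3*x^3/5 + 3*x^2/8 - 9*x


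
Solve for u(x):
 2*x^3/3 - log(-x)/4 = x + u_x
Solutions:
 u(x) = C1 + x^4/6 - x^2/2 - x*log(-x)/4 + x/4


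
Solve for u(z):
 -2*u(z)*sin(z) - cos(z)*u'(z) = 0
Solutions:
 u(z) = C1*cos(z)^2


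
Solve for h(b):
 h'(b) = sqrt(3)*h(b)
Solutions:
 h(b) = C1*exp(sqrt(3)*b)


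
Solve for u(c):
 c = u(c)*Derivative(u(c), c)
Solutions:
 u(c) = -sqrt(C1 + c^2)
 u(c) = sqrt(C1 + c^2)


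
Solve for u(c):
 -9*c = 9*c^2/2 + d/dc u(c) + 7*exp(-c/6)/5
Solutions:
 u(c) = C1 - 3*c^3/2 - 9*c^2/2 + 42*exp(-c/6)/5


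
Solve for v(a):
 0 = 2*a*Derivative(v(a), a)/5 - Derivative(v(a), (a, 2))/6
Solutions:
 v(a) = C1 + C2*erfi(sqrt(30)*a/5)


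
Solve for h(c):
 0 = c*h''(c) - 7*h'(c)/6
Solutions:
 h(c) = C1 + C2*c^(13/6)


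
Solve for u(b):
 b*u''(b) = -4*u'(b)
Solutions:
 u(b) = C1 + C2/b^3


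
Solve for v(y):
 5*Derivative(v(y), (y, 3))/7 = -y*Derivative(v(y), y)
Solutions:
 v(y) = C1 + Integral(C2*airyai(-5^(2/3)*7^(1/3)*y/5) + C3*airybi(-5^(2/3)*7^(1/3)*y/5), y)


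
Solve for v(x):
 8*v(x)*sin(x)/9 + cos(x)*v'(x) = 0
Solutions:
 v(x) = C1*cos(x)^(8/9)


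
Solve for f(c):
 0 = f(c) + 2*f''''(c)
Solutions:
 f(c) = (C1*sin(2^(1/4)*c/2) + C2*cos(2^(1/4)*c/2))*exp(-2^(1/4)*c/2) + (C3*sin(2^(1/4)*c/2) + C4*cos(2^(1/4)*c/2))*exp(2^(1/4)*c/2)


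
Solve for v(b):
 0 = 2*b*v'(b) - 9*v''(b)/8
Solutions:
 v(b) = C1 + C2*erfi(2*sqrt(2)*b/3)


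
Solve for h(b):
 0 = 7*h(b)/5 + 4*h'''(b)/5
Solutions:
 h(b) = C3*exp(-14^(1/3)*b/2) + (C1*sin(14^(1/3)*sqrt(3)*b/4) + C2*cos(14^(1/3)*sqrt(3)*b/4))*exp(14^(1/3)*b/4)


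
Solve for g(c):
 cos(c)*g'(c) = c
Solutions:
 g(c) = C1 + Integral(c/cos(c), c)


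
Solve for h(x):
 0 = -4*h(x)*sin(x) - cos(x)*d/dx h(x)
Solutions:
 h(x) = C1*cos(x)^4


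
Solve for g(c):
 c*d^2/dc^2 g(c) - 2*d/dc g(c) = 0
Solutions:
 g(c) = C1 + C2*c^3


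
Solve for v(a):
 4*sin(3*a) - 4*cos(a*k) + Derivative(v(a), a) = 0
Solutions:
 v(a) = C1 + 4*cos(3*a)/3 + 4*sin(a*k)/k


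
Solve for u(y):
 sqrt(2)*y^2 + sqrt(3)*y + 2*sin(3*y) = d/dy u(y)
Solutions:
 u(y) = C1 + sqrt(2)*y^3/3 + sqrt(3)*y^2/2 - 2*cos(3*y)/3


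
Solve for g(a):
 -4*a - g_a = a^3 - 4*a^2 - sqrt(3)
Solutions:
 g(a) = C1 - a^4/4 + 4*a^3/3 - 2*a^2 + sqrt(3)*a


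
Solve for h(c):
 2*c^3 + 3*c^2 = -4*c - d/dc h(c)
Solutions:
 h(c) = C1 - c^4/2 - c^3 - 2*c^2


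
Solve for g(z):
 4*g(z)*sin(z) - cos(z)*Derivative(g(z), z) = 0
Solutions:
 g(z) = C1/cos(z)^4


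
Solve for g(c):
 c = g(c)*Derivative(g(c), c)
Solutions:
 g(c) = -sqrt(C1 + c^2)
 g(c) = sqrt(C1 + c^2)


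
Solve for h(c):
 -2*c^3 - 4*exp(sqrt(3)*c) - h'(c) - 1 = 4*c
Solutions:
 h(c) = C1 - c^4/2 - 2*c^2 - c - 4*sqrt(3)*exp(sqrt(3)*c)/3


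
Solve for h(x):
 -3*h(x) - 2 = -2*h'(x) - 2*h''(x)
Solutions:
 h(x) = C1*exp(x*(-1 + sqrt(7))/2) + C2*exp(-x*(1 + sqrt(7))/2) - 2/3


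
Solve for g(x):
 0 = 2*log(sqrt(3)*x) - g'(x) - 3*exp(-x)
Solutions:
 g(x) = C1 + 2*x*log(x) + x*(-2 + log(3)) + 3*exp(-x)


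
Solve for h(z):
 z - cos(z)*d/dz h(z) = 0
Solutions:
 h(z) = C1 + Integral(z/cos(z), z)


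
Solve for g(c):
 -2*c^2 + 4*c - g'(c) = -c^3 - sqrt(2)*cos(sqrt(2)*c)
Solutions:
 g(c) = C1 + c^4/4 - 2*c^3/3 + 2*c^2 + sin(sqrt(2)*c)


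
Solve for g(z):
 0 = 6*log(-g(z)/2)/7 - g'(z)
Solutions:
 -7*Integral(1/(log(-_y) - log(2)), (_y, g(z)))/6 = C1 - z


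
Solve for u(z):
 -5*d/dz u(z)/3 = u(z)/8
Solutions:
 u(z) = C1*exp(-3*z/40)


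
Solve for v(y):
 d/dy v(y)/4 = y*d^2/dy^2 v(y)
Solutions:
 v(y) = C1 + C2*y^(5/4)


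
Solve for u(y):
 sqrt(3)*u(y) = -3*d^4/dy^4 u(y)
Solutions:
 u(y) = (C1*sin(sqrt(2)*3^(7/8)*y/6) + C2*cos(sqrt(2)*3^(7/8)*y/6))*exp(-sqrt(2)*3^(7/8)*y/6) + (C3*sin(sqrt(2)*3^(7/8)*y/6) + C4*cos(sqrt(2)*3^(7/8)*y/6))*exp(sqrt(2)*3^(7/8)*y/6)


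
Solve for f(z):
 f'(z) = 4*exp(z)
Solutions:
 f(z) = C1 + 4*exp(z)


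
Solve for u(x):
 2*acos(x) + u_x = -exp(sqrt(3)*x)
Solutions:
 u(x) = C1 - 2*x*acos(x) + 2*sqrt(1 - x^2) - sqrt(3)*exp(sqrt(3)*x)/3


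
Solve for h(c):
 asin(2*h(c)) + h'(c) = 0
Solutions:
 Integral(1/asin(2*_y), (_y, h(c))) = C1 - c


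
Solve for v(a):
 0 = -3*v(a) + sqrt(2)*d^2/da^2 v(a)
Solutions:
 v(a) = C1*exp(-2^(3/4)*sqrt(3)*a/2) + C2*exp(2^(3/4)*sqrt(3)*a/2)


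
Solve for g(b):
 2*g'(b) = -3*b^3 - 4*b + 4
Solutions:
 g(b) = C1 - 3*b^4/8 - b^2 + 2*b


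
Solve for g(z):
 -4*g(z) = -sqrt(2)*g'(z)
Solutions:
 g(z) = C1*exp(2*sqrt(2)*z)


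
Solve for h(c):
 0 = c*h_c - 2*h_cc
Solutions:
 h(c) = C1 + C2*erfi(c/2)


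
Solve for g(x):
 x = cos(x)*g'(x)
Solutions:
 g(x) = C1 + Integral(x/cos(x), x)


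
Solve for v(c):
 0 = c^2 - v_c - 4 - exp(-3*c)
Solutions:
 v(c) = C1 + c^3/3 - 4*c + exp(-3*c)/3


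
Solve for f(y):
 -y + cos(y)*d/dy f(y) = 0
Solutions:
 f(y) = C1 + Integral(y/cos(y), y)


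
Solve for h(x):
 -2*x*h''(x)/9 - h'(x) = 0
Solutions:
 h(x) = C1 + C2/x^(7/2)


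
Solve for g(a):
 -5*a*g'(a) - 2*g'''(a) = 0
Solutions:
 g(a) = C1 + Integral(C2*airyai(-2^(2/3)*5^(1/3)*a/2) + C3*airybi(-2^(2/3)*5^(1/3)*a/2), a)


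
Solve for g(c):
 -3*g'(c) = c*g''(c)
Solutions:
 g(c) = C1 + C2/c^2


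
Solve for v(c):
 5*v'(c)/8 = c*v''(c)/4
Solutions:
 v(c) = C1 + C2*c^(7/2)


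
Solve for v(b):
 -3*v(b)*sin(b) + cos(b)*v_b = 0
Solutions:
 v(b) = C1/cos(b)^3


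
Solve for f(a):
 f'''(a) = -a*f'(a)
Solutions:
 f(a) = C1 + Integral(C2*airyai(-a) + C3*airybi(-a), a)


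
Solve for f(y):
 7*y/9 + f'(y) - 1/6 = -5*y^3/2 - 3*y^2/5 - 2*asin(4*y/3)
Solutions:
 f(y) = C1 - 5*y^4/8 - y^3/5 - 7*y^2/18 - 2*y*asin(4*y/3) + y/6 - sqrt(9 - 16*y^2)/2
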